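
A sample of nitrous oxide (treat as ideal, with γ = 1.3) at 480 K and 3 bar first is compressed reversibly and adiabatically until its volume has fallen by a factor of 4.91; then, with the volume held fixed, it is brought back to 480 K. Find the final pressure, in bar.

P₃ ≈ 14.7 bar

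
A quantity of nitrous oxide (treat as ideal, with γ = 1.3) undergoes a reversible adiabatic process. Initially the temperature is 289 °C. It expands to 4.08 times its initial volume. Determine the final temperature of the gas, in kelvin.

T₂ ≈ 369 K

Adiabatic: T₁V₁^(γ−1) = T₂V₂^(γ−1) ⇒ T₂ = T₁ (V₁/V₂)^(γ−1).
T₁ = 289 °C = 562.1 K.
T₂ = 562.1 × (1/4.08)^(0.3) = 368.7 K.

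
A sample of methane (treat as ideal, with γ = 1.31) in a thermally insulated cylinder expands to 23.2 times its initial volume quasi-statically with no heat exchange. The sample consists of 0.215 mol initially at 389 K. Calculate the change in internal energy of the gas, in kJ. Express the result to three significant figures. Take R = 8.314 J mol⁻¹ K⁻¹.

ΔU ≈ -1.40 kJ

Adiabatic: T₁V₁^(γ−1) = T₂V₂^(γ−1) ⇒ T₂ = T₁ (V₁/V₂)^(γ−1).
T₂ = 389 × (1/23.2)^(0.31) = 146.8 K.
Q = 0, so ΔU = W_on_gas = nCᵥΔT with Cᵥ = R/(γ−1) = 26.82 J/(mol·K).
ΔU = 0.215 × 26.82 × (146.8 − 389) = -1397 J.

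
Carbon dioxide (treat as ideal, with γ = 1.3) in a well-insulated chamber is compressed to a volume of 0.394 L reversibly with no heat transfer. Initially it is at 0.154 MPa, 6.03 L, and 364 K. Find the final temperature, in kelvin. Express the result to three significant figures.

T₂ ≈ 825 K

Adiabatic: T₁V₁^(γ−1) = T₂V₂^(γ−1) ⇒ T₂ = T₁ (V₁/V₂)^(γ−1).
T₂ = 364 × (6.03/0.394)^(0.3) = 825.2 K.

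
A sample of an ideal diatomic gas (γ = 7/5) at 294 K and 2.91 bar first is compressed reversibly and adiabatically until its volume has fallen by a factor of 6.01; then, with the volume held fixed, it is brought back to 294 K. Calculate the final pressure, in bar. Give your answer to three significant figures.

Adiabatic step (PV^γ = const): P₂ = 2.91×6.01^(7/5) = 35.84 bar; T₂ = 294×6.01^(2/5) = 602.4 K.
Isochoric: P₃ = P₂(T₃/T₂) = 35.84 × (294/602.4) = 17.49 bar.

P₃ ≈ 17.5 bar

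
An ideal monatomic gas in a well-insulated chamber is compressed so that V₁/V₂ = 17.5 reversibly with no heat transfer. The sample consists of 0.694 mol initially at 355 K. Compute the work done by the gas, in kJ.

Adiabatic: T₁V₁^(γ−1) = T₂V₂^(γ−1) ⇒ T₂ = T₁ (V₁/V₂)^(γ−1).
γ = 5/3 for a monatomic ideal gas, so γ−1 = 2/3.
T₂ = 355 × 17.5^(2/3) = 2393 K.
Q = 0, so ΔU = W_on_gas = nCᵥΔT with Cᵥ = R/(γ−1) = 12.47 J/(mol·K).
ΔU = 0.694 × 12.47 × (2393 − 355) = 17640 J.
Work done by the gas = −ΔU = -17640 J.

W ≈ -17.6 kJ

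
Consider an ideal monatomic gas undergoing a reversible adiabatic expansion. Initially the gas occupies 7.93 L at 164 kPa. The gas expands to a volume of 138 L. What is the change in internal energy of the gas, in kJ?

ΔU ≈ -1.66 kJ

γ = 5/3 for a monatomic ideal gas.
P₂ = P₁(V₁/V₂)^γ = 164×(7.93/138)^(5/3) = 1.403 kPa.
For a reversible adiabat, W_by_gas = (P₁V₁ − P₂V₂)/(γ−1).
W_by = (164000×0.00793 − 1403×0.138) / (2/3) = 1660 J.
Q = 0 ⇒ ΔU = −W_by = -1660 J.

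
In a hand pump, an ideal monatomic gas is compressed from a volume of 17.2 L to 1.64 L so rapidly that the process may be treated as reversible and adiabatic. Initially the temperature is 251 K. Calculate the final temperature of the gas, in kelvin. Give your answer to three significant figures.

T₂ ≈ 1200 K

Adiabatic: T₁V₁^(γ−1) = T₂V₂^(γ−1) ⇒ T₂ = T₁ (V₁/V₂)^(γ−1).
For a monatomic ideal gas γ = 5/3, so γ−1 = 2/3.
T₂ = 251 × (17.2/1.64)^(2/3) = 1203 K.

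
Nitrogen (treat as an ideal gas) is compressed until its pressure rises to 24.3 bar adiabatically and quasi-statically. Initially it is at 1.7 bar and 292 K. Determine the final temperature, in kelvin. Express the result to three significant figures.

T₂ ≈ 624 K

Adiabatic: T₂/T₁ = (P₂/P₁)^((γ−1)/γ).
For a diatomic ideal gas γ = 7/5, so (γ−1)/γ = 2/7.
T₂ = 292 × (24.3/1.7)^(2/7) = 624.3 K.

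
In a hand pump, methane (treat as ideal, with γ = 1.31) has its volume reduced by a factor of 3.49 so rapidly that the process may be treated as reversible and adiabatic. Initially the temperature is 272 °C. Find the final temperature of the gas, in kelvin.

T₂ ≈ 803 K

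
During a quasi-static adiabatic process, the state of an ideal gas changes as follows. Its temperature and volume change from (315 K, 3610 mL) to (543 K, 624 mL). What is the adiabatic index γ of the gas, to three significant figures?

γ ≈ 1.31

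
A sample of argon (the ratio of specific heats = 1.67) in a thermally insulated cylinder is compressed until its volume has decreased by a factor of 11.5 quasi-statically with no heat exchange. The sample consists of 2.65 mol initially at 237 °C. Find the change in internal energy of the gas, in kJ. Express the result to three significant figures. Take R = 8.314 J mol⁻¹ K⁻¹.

ΔU ≈ 69.4 kJ

For a reversible adiabat TV^(γ−1) is constant, so T₂ = T₁ (V₁/V₂)^(γ−1).
T₁ = 237 °C = 510.1 K.
T₂ = 510.1 × 11.5^(0.67) = 2620 K.
Q = 0, so ΔU = W_on_gas = nCᵥΔT with Cᵥ = R/(γ−1) = 12.41 J/(mol·K).
ΔU = 2.65 × 12.41 × (2620 − 510.1) = 69390 J.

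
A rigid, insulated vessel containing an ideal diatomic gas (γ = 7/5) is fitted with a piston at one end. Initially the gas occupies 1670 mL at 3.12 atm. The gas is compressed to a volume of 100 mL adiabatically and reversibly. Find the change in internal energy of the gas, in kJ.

P₂ = P₁(V₁/V₂)^γ = 3.12×(1670/100)^(7/5) = 160.7 atm.
For a reversible adiabat, W_by_gas = (P₁V₁ − P₂V₂)/(γ−1).
W_by = (316100×0.00167 − 1.628×10^7×0.0001) / (2/5) = -2750 J.
Q = 0 ⇒ ΔU = −W_by = 2750 J.

ΔU ≈ 2.75 kJ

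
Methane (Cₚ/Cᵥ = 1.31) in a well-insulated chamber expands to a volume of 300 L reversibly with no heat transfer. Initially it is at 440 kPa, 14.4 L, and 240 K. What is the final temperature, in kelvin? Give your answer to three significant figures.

T₂ ≈ 93.6 K

Adiabatic: T₁V₁^(γ−1) = T₂V₂^(γ−1) ⇒ T₂ = T₁ (V₁/V₂)^(γ−1).
T₂ = 240 × (14.4/300)^(0.31) = 93.63 K.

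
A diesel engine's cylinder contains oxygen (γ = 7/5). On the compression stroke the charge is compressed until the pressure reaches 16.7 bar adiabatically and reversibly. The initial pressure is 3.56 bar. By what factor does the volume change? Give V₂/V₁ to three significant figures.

V₂/V₁ ≈ 0.332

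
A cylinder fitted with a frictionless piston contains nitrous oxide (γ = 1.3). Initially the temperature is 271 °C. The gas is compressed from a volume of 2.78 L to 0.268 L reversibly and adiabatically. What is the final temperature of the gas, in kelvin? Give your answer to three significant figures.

For a reversible adiabat TV^(γ−1) is constant, so T₂ = T₁ (V₁/V₂)^(γ−1).
T₁ = 271 °C = 544.1 K.
T₂ = 544.1 × (2.78/0.268)^(0.3) = 1098 K.

T₂ ≈ 1100 K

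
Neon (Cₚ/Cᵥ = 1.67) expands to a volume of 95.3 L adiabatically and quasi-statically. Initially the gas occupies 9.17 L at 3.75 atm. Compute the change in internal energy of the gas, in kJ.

P₂ = P₁(V₁/V₂)^γ = 3.75×(9.17/95.3)^(1.67) = 0.07518 atm.
For a reversible adiabat, W_by_gas = (P₁V₁ − P₂V₂)/(γ−1).
W_by = (380000×0.00917 − 7618×0.0953) / (0.67) = 4117 J.
Q = 0 ⇒ ΔU = −W_by = -4117 J.

ΔU ≈ -4.12 kJ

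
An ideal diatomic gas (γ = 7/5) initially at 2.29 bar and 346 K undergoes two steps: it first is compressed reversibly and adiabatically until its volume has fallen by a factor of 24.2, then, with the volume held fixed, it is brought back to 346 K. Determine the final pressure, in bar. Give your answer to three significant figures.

Adiabatic step (PV^γ = const): P₂ = 2.29×24.2^(7/5) = 198.2 bar; T₂ = 346×24.2^(2/5) = 1238 K.
Isochoric: P₃ = P₂(T₃/T₂) = 198.2 × (346/1238) = 55.42 bar.

P₃ ≈ 55.4 bar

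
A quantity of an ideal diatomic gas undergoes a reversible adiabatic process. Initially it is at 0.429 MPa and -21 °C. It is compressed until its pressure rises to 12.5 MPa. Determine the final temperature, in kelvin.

T₂ ≈ 661 K

Adiabatic: T₂/T₁ = (P₂/P₁)^((γ−1)/γ).
For a diatomic ideal gas γ = 7/5, so (γ−1)/γ = 2/7.
T₁ = -21 °C = 252.1 K.
T₂ = 252.1 × (12.5/0.429)^(2/7) = 660.8 K.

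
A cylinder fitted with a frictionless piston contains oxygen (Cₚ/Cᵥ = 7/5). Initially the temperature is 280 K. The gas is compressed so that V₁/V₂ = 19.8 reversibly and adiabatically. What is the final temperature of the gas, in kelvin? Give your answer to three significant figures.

For a reversible adiabat TV^(γ−1) is constant, so T₂ = T₁ (V₁/V₂)^(γ−1).
T₂ = 280 × 19.8^(2/5) = 924.3 K.

T₂ ≈ 924 K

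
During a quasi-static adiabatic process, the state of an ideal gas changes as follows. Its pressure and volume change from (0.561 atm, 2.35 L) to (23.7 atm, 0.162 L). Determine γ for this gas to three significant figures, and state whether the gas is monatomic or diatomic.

PV^γ = const ⇒ γ = ln(P₂/P₁) / ln(V₁/V₂).
γ = ln(23.7/0.561) / ln(2.35/0.162) = 1.4.
γ ≈ 1.40 is close to 7/5, so the gas is diatomic.

γ ≈ 1.40; diatomic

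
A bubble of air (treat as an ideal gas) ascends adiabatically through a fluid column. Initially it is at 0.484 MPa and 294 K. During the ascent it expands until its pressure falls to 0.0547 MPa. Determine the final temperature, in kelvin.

T₂ ≈ 158 K

Along an adiabat T P^((1−γ)/γ) is constant, so T₂ = T₁ (P₂/P₁)^((γ−1)/γ).
For a diatomic ideal gas γ = 7/5, so (γ−1)/γ = 2/7.
T₂ = 294 × (0.0547/0.484)^(2/7) = 157.7 K.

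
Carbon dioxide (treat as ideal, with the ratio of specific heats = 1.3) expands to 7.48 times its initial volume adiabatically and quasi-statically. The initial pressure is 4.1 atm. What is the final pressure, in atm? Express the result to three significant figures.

Since PV^γ is constant along a reversible adiabat, P₂ = P₁ (V₁/V₂)^γ.
P₂ = 4.1 × (1/7.48)^(1.3) = 0.2997 atm.

P₂ ≈ 0.300 atm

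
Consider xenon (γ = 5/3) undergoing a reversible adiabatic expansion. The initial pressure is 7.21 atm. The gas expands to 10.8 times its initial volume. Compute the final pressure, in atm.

Adiabatic: P₁V₁^γ = P₂V₂^γ ⇒ P₂ = P₁ (V₁/V₂)^γ.
P₂ = 7.21 × (1/10.8)^(5/3) = 0.1366 atm.

P₂ ≈ 0.137 atm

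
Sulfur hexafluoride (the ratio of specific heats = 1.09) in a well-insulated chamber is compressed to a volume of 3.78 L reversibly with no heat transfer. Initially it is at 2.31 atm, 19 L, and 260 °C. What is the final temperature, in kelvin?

Adiabatic: T₁V₁^(γ−1) = T₂V₂^(γ−1) ⇒ T₂ = T₁ (V₁/V₂)^(γ−1).
T₁ = 260 °C = 533.1 K.
T₂ = 533.1 × (19/3.78)^(0.09) = 616.5 K.

T₂ ≈ 617 K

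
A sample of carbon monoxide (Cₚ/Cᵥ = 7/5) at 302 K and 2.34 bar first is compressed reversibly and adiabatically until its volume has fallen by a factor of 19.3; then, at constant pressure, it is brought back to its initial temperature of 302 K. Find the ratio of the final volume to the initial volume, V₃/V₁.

Adiabatic step: V₂/V₁ = 0.05181; T₂ = T₁·19.3^(2/5) = 986.8 K.
Isobaric step: V₃/V₂ = T₃/T₂ = 302/986.8.
V₃/V₁ = (V₂/V₁)(V₃/V₂) = 0.05181 × (302/986.8) = 0.01586.

V₃/V₁ ≈ 0.0159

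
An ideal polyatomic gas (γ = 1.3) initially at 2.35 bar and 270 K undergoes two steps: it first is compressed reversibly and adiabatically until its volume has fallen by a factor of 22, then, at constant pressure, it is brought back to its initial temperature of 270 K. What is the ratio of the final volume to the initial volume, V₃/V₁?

Adiabatic step: V₂/V₁ = 0.04545; T₂ = T₁·22^(0.3) = 682.5 K.
Isobaric step: V₃/V₂ = T₃/T₂ = 270/682.5.
V₃/V₁ = (V₂/V₁)(V₃/V₂) = 0.04545 × (270/682.5) = 0.01798.

V₃/V₁ ≈ 0.0180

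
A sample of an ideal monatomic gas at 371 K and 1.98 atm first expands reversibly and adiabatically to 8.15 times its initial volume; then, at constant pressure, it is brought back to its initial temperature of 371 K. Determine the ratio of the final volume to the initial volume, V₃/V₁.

V₃/V₁ ≈ 33.0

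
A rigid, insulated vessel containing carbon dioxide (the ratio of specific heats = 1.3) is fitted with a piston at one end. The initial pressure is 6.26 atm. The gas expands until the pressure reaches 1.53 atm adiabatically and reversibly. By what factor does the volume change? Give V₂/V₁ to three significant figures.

From PV^γ = const, V₂/V₁ = (P₁/P₂)^(1/γ).
V₂/V₁ = (6.26/1.53)^(0.769) = 2.956.

V₂/V₁ ≈ 2.96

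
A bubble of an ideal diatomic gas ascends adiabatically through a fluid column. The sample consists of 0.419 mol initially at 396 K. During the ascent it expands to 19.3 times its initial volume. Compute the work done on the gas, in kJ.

W ≈ -2.39 kJ

For a reversible adiabat TV^(γ−1) is constant, so T₂ = T₁ (V₁/V₂)^(γ−1).
γ = 7/5 for a diatomic ideal gas, so γ−1 = 2/5.
T₂ = 396 × (1/19.3)^(2/5) = 121.2 K.
Q = 0, so ΔU = W_on_gas = nCᵥΔT with Cᵥ = R/(γ−1) = 20.79 J/(mol·K).
ΔU = 0.419 × 20.79 × (121.2 − 396) = -2393 J.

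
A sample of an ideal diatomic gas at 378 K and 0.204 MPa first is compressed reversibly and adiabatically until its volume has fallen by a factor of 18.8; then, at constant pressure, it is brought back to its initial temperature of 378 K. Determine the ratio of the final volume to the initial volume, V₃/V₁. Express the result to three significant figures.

For a diatomic ideal gas γ = 7/5.
Adiabatic step: V₂/V₁ = 0.05319; T₂ = T₁·18.8^(2/5) = 1222 K.
Isobaric step: V₃/V₂ = T₃/T₂ = 378/1222.
V₃/V₁ = (V₂/V₁)(V₃/V₂) = 0.05319 × (378/1222) = 0.01645.

V₃/V₁ ≈ 0.0165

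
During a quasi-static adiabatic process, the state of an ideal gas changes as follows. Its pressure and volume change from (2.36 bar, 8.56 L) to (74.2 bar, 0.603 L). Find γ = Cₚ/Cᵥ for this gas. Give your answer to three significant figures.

PV^γ = const ⇒ γ = ln(P₂/P₁) / ln(V₁/V₂).
γ = ln(74.2/2.36) / ln(8.56/0.603) = 1.3.

γ ≈ 1.30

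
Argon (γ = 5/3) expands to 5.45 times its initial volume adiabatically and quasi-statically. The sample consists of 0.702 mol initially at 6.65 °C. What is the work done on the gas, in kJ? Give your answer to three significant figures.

Adiabatic: T₁V₁^(γ−1) = T₂V₂^(γ−1) ⇒ T₂ = T₁ (V₁/V₂)^(γ−1).
T₁ = 6.65 °C = 279.8 K.
T₂ = 279.8 × (1/5.45)^(2/3) = 90.35 K.
Q = 0, so ΔU = W_on_gas = nCᵥΔT with Cᵥ = R/(γ−1) = 12.47 J/(mol·K).
ΔU = 0.702 × 12.47 × (90.35 − 279.8) = -1659 J.

W ≈ -1.66 kJ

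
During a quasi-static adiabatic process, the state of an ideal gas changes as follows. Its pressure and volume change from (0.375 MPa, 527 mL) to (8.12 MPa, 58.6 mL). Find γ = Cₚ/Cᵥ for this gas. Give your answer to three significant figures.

γ ≈ 1.40

PV^γ = const ⇒ γ = ln(P₂/P₁) / ln(V₁/V₂).
γ = ln(8.12/0.375) / ln(527/58.6) = 1.4.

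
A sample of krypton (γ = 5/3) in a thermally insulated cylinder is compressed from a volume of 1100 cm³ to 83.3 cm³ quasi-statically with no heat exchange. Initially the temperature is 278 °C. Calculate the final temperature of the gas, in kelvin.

T₂ ≈ 3080 K

Adiabatic: T₁V₁^(γ−1) = T₂V₂^(γ−1) ⇒ T₂ = T₁ (V₁/V₂)^(γ−1).
T₁ = 278 °C = 551.1 K.
T₂ = 551.1 × (1100/83.3)^(2/3) = 3079 K.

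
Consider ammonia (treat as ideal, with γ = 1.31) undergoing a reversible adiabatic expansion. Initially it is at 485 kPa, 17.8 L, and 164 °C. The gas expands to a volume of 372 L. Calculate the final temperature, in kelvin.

T₂ ≈ 170 K

For a reversible adiabat TV^(γ−1) is constant, so T₂ = T₁ (V₁/V₂)^(γ−1).
T₁ = 164 °C = 437.1 K.
T₂ = 437.1 × (17.8/372)^(0.31) = 170.4 K.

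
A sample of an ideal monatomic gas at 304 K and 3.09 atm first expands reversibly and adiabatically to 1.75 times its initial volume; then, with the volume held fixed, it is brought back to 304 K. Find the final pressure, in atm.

P₃ ≈ 1.77 atm

For a monatomic ideal gas γ = 5/3.
Adiabatic step (PV^γ = const): P₂ = 3.09×(1/1.75)^(5/3) = 1.216 atm; T₂ = 304×(1/1.75)^(2/3) = 209.3 K.
Isochoric: P₃ = P₂(T₃/T₂) = 1.216 × (304/209.3) = 1.766 atm.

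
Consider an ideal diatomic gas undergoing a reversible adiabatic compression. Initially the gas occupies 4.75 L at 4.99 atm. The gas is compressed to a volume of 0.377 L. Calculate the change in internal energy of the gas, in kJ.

γ = 7/5 for a diatomic ideal gas.
P₂ = P₁(V₁/V₂)^γ = 4.99×(4.75/0.377)^(7/5) = 173.2 atm.
For a reversible adiabat, W_by_gas = (P₁V₁ − P₂V₂)/(γ−1).
W_by = (505600×0.00475 − 1.755×10^7×0.000377) / (2/5) = -10540 J.
Q = 0 ⇒ ΔU = −W_by = 10540 J.

ΔU ≈ 10.5 kJ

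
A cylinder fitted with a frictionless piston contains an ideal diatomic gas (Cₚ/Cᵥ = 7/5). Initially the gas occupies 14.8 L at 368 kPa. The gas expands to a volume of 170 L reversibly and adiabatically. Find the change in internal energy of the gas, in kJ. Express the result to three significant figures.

P₂ = P₁(V₁/V₂)^γ = 368×(14.8/170)^(7/5) = 12.07 kPa.
For a reversible adiabat, W_by_gas = (P₁V₁ − P₂V₂)/(γ−1).
W_by = (368000×0.0148 − 12070×0.17) / (2/5) = 8488 J.
Q = 0 ⇒ ΔU = −W_by = -8488 J.

ΔU ≈ -8.49 kJ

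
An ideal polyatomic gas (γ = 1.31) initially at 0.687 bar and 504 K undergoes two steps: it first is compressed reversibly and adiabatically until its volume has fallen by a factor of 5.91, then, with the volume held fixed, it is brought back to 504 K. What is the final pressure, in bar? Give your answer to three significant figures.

Adiabatic step (PV^γ = const): P₂ = 0.687×5.91^(1.31) = 7.043 bar; T₂ = 504×5.91^(0.31) = 874.2 K.
Isochoric: P₃ = P₂(T₃/T₂) = 7.043 × (504/874.2) = 4.06 bar.

P₃ ≈ 4.06 bar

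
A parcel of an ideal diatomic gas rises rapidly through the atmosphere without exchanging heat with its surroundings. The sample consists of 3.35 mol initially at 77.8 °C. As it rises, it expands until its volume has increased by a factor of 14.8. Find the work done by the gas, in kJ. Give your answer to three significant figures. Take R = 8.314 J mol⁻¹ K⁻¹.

W ≈ 16.1 kJ

For a reversible adiabat TV^(γ−1) is constant, so T₂ = T₁ (V₁/V₂)^(γ−1).
γ = 7/5 for a diatomic ideal gas, so γ−1 = 2/5.
T₁ = 77.8 °C = 350.9 K.
T₂ = 350.9 × (1/14.8)^(2/5) = 119.4 K.
Q = 0, so ΔU = W_on_gas = nCᵥΔT with Cᵥ = R/(γ−1) = 20.79 J/(mol·K).
ΔU = 3.35 × 20.79 × (119.4 − 350.9) = -16120 J.
Work done by the gas = −ΔU = 16120 J.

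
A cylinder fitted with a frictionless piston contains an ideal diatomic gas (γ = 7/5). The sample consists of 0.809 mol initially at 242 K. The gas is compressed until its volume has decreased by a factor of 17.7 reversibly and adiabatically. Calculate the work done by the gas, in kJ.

Adiabatic: T₁V₁^(γ−1) = T₂V₂^(γ−1) ⇒ T₂ = T₁ (V₁/V₂)^(γ−1).
T₂ = 242 × 17.7^(2/5) = 763.8 K.
Q = 0, so ΔU = W_on_gas = nCᵥΔT with Cᵥ = R/(γ−1) = 20.79 J/(mol·K).
ΔU = 0.809 × 20.79 × (763.8 − 242) = 8775 J.
Work done by the gas = −ΔU = -8775 J.

W ≈ -8.77 kJ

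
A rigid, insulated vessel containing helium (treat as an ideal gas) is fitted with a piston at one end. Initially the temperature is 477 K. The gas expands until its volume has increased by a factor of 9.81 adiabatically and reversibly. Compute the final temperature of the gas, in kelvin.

T₂ ≈ 104 K

For a reversible adiabat TV^(γ−1) is constant, so T₂ = T₁ (V₁/V₂)^(γ−1).
For a monatomic ideal gas γ = 5/3, so γ−1 = 2/3.
T₂ = 477 × (1/9.81)^(2/3) = 104.1 K.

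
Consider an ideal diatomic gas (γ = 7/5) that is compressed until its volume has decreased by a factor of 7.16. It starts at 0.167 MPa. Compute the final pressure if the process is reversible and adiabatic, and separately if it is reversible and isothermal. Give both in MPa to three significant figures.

adiabatic: 2.63 MPa; isothermal: 1.20 MPa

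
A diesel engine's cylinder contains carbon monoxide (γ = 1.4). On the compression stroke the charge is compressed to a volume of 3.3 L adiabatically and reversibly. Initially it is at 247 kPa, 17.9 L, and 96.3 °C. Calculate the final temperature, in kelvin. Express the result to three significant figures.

Adiabatic: T₁V₁^(γ−1) = T₂V₂^(γ−1) ⇒ T₂ = T₁ (V₁/V₂)^(γ−1).
T₁ = 96.3 °C = 369.4 K.
T₂ = 369.4 × (17.9/3.3)^(0.4) = 726.6 K.

T₂ ≈ 727 K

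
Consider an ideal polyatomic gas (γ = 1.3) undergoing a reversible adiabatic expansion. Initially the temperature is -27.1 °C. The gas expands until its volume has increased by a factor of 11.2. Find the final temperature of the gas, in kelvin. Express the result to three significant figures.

Adiabatic: T₁V₁^(γ−1) = T₂V₂^(γ−1) ⇒ T₂ = T₁ (V₁/V₂)^(γ−1).
T₁ = -27.1 °C = 246 K.
T₂ = 246 × (1/11.2)^(0.3) = 119.2 K.

T₂ ≈ 119 K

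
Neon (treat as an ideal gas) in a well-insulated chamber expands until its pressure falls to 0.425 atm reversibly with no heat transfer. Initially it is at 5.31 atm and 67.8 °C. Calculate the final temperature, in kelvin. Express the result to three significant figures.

T₂ ≈ 124 K

Along an adiabat T P^((1−γ)/γ) is constant, so T₂ = T₁ (P₂/P₁)^((γ−1)/γ).
For a monatomic ideal gas γ = 5/3, so (γ−1)/γ = 2/5.
T₁ = 67.8 °C = 340.9 K.
T₂ = 340.9 × (0.425/5.31)^(2/5) = 124.2 K.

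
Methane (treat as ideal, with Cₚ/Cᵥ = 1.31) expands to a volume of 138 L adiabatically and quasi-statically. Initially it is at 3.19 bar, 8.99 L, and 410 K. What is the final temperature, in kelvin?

T₂ ≈ 176 K

Adiabatic: T₁V₁^(γ−1) = T₂V₂^(γ−1) ⇒ T₂ = T₁ (V₁/V₂)^(γ−1).
T₂ = 410 × (8.99/138)^(0.31) = 175.8 K.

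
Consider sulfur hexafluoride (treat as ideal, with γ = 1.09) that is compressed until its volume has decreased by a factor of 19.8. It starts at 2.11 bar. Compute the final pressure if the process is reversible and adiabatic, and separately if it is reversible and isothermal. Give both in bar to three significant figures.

adiabatic: 54.7 bar; isothermal: 41.8 bar

Isothermal: P₂ = P₁(V₁/V₂) = 2.11×19.8 = 41.78 bar.
Adiabatic: P₂ = P₁(V₁/V₂)^γ = 2.11×19.8^(1.09) = 54.66 bar.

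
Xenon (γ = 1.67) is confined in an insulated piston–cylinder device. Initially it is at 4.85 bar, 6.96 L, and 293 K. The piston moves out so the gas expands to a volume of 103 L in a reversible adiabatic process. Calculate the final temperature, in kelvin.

For a reversible adiabat TV^(γ−1) is constant, so T₂ = T₁ (V₁/V₂)^(γ−1).
T₂ = 293 × (6.96/103)^(0.67) = 48.17 K.

T₂ ≈ 48.2 K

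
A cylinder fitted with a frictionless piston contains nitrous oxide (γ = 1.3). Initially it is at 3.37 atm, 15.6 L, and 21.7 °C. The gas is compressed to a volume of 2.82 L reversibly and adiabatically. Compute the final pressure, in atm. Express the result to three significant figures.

Since PV^γ is constant along a reversible adiabat, P₂ = P₁ (V₁/V₂)^γ.
P₂ = 3.37 × (15.6/2.82)^(1.3) = 31.14 atm.

P₂ ≈ 31.1 atm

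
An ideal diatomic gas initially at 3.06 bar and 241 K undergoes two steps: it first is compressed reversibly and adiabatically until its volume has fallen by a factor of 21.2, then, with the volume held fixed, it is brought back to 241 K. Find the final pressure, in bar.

P₃ ≈ 64.9 bar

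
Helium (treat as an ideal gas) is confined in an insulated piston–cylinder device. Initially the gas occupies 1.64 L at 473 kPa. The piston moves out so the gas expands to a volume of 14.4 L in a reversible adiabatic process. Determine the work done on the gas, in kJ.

W ≈ -0.890 kJ

γ = 5/3 for a monatomic ideal gas.
P₂ = P₁(V₁/V₂)^γ = 473×(1.64/14.4)^(5/3) = 12.66 kPa.
For a reversible adiabat, W_by_gas = (P₁V₁ − P₂V₂)/(γ−1).
W_by = (473000×0.00164 − 12660×0.0144) / (2/3) = 890.2 J.
W_on_gas = −W_by = -890.2 J.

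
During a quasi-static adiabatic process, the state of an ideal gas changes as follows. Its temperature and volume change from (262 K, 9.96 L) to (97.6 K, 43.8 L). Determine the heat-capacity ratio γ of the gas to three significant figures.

γ ≈ 1.67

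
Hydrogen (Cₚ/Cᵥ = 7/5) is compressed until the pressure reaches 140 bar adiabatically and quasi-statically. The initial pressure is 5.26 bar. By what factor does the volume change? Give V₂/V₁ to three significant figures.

From PV^γ = const, V₂/V₁ = (P₁/P₂)^(1/γ).
V₂/V₁ = (5.26/140)^(5/7) = 0.09595.

V₂/V₁ ≈ 0.0959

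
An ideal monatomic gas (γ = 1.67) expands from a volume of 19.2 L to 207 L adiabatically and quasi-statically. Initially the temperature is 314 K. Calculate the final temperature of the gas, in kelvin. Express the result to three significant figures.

T₂ ≈ 63.8 K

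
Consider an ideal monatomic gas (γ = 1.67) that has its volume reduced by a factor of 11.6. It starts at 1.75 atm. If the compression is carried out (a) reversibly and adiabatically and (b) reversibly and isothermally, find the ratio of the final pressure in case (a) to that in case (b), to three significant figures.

P_adiabatic / P_isothermal ≈ 5.17

Isothermal: P_b = P₁(V₁/V₂) = 1.75×11.6.
Adiabatic: P_a = P₁(V₁/V₂)^γ = 1.75×11.6^(1.67).
P_a/P_b = (V₁/V₂)^(γ−1) = 11.6^(0.67) = 5.166.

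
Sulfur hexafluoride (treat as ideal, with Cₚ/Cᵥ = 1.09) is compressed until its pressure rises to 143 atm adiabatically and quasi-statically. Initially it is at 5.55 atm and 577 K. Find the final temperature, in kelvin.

T₂ ≈ 755 K

Along an adiabat T P^((1−γ)/γ) is constant, so T₂ = T₁ (P₂/P₁)^((γ−1)/γ).
T₂ = 577 × (143/5.55)^(0.0826) = 754.5 K.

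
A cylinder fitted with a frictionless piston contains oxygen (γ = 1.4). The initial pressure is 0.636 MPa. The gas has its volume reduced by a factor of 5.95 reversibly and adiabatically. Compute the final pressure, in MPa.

Adiabatic: P₁V₁^γ = P₂V₂^γ ⇒ P₂ = P₁ (V₁/V₂)^γ.
P₂ = 0.636 × 5.95^(1.4) = 7.723 MPa.

P₂ ≈ 7.72 MPa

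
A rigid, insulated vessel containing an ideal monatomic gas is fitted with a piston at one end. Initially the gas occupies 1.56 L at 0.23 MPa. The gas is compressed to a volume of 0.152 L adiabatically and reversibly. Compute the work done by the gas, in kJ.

γ = 5/3 for a monatomic ideal gas.
P₂ = P₁(V₁/V₂)^γ = 0.23×(1.56/0.152)^(5/3) = 11.15 MPa.
For a reversible adiabat, W_by_gas = (P₁V₁ − P₂V₂)/(γ−1).
W_by = (230000×0.00156 − 1.115×10^7×0.000152) / (2/3) = -2004 J.

W ≈ -2.00 kJ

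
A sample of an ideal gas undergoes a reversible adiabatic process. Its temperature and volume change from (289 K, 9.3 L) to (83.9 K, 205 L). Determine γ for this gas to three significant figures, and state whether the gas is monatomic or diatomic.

γ ≈ 1.40; diatomic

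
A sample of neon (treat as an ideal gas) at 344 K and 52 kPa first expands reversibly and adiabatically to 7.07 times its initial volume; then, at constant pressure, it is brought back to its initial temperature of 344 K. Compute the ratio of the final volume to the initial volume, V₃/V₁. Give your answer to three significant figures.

For a monatomic ideal gas γ = 5/3.
Adiabatic step: V₂/V₁ = 7.07; T₂ = T₁·(1/7.07)^(2/3) = 93.39 K.
Isobaric step: V₃/V₂ = T₃/T₂ = 344/93.39.
V₃/V₁ = (V₂/V₁)(V₃/V₂) = 7.07 × (344/93.39) = 26.04.

V₃/V₁ ≈ 26.0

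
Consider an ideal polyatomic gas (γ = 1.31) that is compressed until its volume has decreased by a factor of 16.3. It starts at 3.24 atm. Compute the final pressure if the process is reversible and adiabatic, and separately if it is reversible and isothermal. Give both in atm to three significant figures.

adiabatic: 125 atm; isothermal: 52.8 atm

Isothermal: P₂ = P₁(V₁/V₂) = 3.24×16.3 = 52.81 atm.
Adiabatic: P₂ = P₁(V₁/V₂)^γ = 3.24×16.3^(1.31) = 125.5 atm.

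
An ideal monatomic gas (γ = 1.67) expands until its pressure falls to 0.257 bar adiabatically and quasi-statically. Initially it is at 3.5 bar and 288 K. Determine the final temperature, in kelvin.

Adiabatic: T₂/T₁ = (P₂/P₁)^((γ−1)/γ).
T₂ = 288 × (0.257/3.5)^(0.401) = 101 K.

T₂ ≈ 101 K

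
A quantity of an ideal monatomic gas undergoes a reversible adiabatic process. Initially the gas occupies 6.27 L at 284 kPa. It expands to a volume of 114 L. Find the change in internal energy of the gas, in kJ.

γ = 5/3 for a monatomic ideal gas.
P₂ = P₁(V₁/V₂)^γ = 284×(6.27/114)^(5/3) = 2.259 kPa.
For a reversible adiabat, W_by_gas = (P₁V₁ − P₂V₂)/(γ−1).
W_by = (284000×0.00627 − 2259×0.114) / (2/3) = 2285 J.
Q = 0 ⇒ ΔU = −W_by = -2285 J.

ΔU ≈ -2.28 kJ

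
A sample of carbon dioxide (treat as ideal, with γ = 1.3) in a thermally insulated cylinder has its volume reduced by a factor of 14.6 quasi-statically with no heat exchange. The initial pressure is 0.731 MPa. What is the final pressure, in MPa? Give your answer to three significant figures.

Since PV^γ is constant along a reversible adiabat, P₂ = P₁ (V₁/V₂)^γ.
P₂ = 0.731 × 14.6^(1.3) = 23.85 MPa.

P₂ ≈ 23.9 MPa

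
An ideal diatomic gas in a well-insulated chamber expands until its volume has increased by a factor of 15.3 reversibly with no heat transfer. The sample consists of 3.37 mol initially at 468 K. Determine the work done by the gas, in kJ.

For a reversible adiabat TV^(γ−1) is constant, so T₂ = T₁ (V₁/V₂)^(γ−1).
γ = 7/5 for a diatomic ideal gas, so γ−1 = 2/5.
T₂ = 468 × (1/15.3)^(2/5) = 157.2 K.
Q = 0, so ΔU = W_on_gas = nCᵥΔT with Cᵥ = R/(γ−1) = 20.79 J/(mol·K).
ΔU = 3.37 × 20.79 × (157.2 − 468) = -21770 J.
Work done by the gas = −ΔU = 21770 J.

W ≈ 21.8 kJ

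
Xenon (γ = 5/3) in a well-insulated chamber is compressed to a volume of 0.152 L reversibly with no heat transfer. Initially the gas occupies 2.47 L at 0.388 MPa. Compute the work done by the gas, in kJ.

W ≈ -7.79 kJ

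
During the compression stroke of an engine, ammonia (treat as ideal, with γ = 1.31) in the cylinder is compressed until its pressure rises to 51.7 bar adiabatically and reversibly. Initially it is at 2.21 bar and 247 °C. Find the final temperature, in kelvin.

Adiabatic: T₂/T₁ = (P₂/P₁)^((γ−1)/γ).
T₁ = 247 °C = 520.1 K.
T₂ = 520.1 × (51.7/2.21)^(0.237) = 1097 K.

T₂ ≈ 1100 K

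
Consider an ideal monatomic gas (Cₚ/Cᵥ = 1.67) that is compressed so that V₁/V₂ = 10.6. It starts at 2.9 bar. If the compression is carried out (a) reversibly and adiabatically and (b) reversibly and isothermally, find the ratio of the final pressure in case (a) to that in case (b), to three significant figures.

Isothermal: P_b = P₁(V₁/V₂) = 2.9×10.6.
Adiabatic: P_a = P₁(V₁/V₂)^γ = 2.9×10.6^(1.67).
P_a/P_b = (V₁/V₂)^(γ−1) = 10.6^(0.67) = 4.864.

P_adiabatic / P_isothermal ≈ 4.86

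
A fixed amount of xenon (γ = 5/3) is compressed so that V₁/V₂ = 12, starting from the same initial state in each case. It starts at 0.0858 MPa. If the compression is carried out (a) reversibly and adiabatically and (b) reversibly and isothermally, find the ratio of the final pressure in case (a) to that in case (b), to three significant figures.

P_adiabatic / P_isothermal ≈ 5.24

Isothermal: P_b = P₁(V₁/V₂) = 0.0858×12.
Adiabatic: P_a = P₁(V₁/V₂)^γ = 0.0858×12^(5/3).
P_a/P_b = (V₁/V₂)^(γ−1) = 12^(2/3) = 5.241.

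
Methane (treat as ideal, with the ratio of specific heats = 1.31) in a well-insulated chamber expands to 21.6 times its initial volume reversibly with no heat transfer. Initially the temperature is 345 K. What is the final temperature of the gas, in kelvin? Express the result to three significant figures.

T₂ ≈ 133 K

For a reversible adiabat TV^(γ−1) is constant, so T₂ = T₁ (V₁/V₂)^(γ−1).
T₂ = 345 × (1/21.6)^(0.31) = 133.1 K.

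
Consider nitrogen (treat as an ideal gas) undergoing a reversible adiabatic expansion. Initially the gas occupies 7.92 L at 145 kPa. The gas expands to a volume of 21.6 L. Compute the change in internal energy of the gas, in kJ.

ΔU ≈ -0.949 kJ

γ = 7/5 for a diatomic ideal gas.
P₂ = P₁(V₁/V₂)^γ = 145×(7.92/21.6)^(7/5) = 35.59 kPa.
For a reversible adiabat, W_by_gas = (P₁V₁ − P₂V₂)/(γ−1).
W_by = (145000×0.00792 − 35590×0.0216) / (2/5) = 949.1 J.
Q = 0 ⇒ ΔU = −W_by = -949.1 J.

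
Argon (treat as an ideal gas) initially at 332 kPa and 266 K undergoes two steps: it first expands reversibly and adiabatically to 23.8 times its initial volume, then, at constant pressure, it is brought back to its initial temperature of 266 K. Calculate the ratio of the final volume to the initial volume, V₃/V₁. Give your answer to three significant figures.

V₃/V₁ ≈ 197

For a monatomic ideal gas γ = 5/3.
Adiabatic step: V₂/V₁ = 23.8; T₂ = T₁·(1/23.8)^(2/3) = 32.15 K.
Isobaric step: V₃/V₂ = T₃/T₂ = 266/32.15.
V₃/V₁ = (V₂/V₁)(V₃/V₂) = 23.8 × (266/32.15) = 196.9.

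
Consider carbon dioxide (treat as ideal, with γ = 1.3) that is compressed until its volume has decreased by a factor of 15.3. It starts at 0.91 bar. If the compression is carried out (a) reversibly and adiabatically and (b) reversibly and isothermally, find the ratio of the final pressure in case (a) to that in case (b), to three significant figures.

Isothermal: P_b = P₁(V₁/V₂) = 0.91×15.3.
Adiabatic: P_a = P₁(V₁/V₂)^γ = 0.91×15.3^(1.3).
P_a/P_b = (V₁/V₂)^(γ−1) = 15.3^(0.3) = 2.267.

P_adiabatic / P_isothermal ≈ 2.27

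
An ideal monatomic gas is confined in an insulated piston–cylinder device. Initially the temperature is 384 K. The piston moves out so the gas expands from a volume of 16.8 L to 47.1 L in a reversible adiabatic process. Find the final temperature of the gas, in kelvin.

Adiabatic: T₁V₁^(γ−1) = T₂V₂^(γ−1) ⇒ T₂ = T₁ (V₁/V₂)^(γ−1).
For a monatomic ideal gas γ = 5/3, so γ−1 = 2/3.
T₂ = 384 × (16.8/47.1)^(2/3) = 193.1 K.

T₂ ≈ 193 K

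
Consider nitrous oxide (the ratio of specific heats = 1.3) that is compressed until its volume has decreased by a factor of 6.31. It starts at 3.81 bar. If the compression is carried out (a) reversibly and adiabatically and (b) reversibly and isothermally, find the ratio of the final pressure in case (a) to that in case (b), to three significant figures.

P_adiabatic / P_isothermal ≈ 1.74

Isothermal: P_b = P₁(V₁/V₂) = 3.81×6.31.
Adiabatic: P_a = P₁(V₁/V₂)^γ = 3.81×6.31^(1.3).
P_a/P_b = (V₁/V₂)^(γ−1) = 6.31^(0.3) = 1.738.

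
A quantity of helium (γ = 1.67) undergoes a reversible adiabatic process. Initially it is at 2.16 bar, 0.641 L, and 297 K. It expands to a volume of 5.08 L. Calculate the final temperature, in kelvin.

Adiabatic: T₁V₁^(γ−1) = T₂V₂^(γ−1) ⇒ T₂ = T₁ (V₁/V₂)^(γ−1).
T₂ = 297 × (0.641/5.08)^(0.67) = 74.2 K.

T₂ ≈ 74.2 K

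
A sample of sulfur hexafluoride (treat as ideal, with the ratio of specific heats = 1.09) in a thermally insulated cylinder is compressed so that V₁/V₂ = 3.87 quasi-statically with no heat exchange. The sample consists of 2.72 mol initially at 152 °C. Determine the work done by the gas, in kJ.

W ≈ -13.8 kJ

Adiabatic: T₁V₁^(γ−1) = T₂V₂^(γ−1) ⇒ T₂ = T₁ (V₁/V₂)^(γ−1).
T₁ = 152 °C = 425.1 K.
T₂ = 425.1 × 3.87^(0.09) = 480.2 K.
Q = 0, so ΔU = W_on_gas = nCᵥΔT with Cᵥ = R/(γ−1) = 92.38 J/(mol·K).
ΔU = 2.72 × 92.38 × (480.2 − 425.1) = 13840 J.
Work done by the gas = −ΔU = -13840 J.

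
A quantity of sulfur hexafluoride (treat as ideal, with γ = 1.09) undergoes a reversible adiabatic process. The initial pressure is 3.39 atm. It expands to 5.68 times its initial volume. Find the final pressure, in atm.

Adiabatic: P₁V₁^γ = P₂V₂^γ ⇒ P₂ = P₁ (V₁/V₂)^γ.
P₂ = 3.39 × (1/5.68)^(1.09) = 0.5105 atm.

P₂ ≈ 0.510 atm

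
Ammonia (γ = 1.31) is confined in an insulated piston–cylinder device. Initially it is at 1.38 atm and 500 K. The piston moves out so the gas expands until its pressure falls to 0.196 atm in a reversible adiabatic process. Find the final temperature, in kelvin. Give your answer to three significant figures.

T₂ ≈ 315 K

Along an adiabat T P^((1−γ)/γ) is constant, so T₂ = T₁ (P₂/P₁)^((γ−1)/γ).
T₂ = 500 × (0.196/1.38)^(0.237) = 315.1 K.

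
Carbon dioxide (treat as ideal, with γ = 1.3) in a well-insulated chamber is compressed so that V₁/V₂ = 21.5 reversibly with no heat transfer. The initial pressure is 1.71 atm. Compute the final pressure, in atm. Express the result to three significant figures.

P₂ ≈ 92.3 atm

Adiabatic: P₁V₁^γ = P₂V₂^γ ⇒ P₂ = P₁ (V₁/V₂)^γ.
P₂ = 1.71 × 21.5^(1.3) = 92.29 atm.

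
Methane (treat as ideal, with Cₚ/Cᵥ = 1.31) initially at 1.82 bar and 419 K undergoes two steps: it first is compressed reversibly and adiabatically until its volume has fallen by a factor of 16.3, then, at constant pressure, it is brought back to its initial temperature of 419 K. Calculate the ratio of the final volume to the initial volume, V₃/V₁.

Adiabatic step: V₂/V₁ = 0.06135; T₂ = T₁·16.3^(0.31) = 995.4 K.
Isobaric step: V₃/V₂ = T₃/T₂ = 419/995.4.
V₃/V₁ = (V₂/V₁)(V₃/V₂) = 0.06135 × (419/995.4) = 0.02582.

V₃/V₁ ≈ 0.0258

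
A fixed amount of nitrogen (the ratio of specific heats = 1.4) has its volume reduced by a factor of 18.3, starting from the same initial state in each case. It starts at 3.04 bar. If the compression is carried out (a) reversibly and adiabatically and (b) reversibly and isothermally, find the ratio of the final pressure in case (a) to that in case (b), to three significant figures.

P_adiabatic / P_isothermal ≈ 3.20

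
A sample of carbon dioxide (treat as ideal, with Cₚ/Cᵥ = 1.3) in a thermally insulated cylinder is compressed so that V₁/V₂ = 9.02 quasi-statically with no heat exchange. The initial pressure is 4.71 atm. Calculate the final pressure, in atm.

P₂ ≈ 82.2 atm

Adiabatic: P₁V₁^γ = P₂V₂^γ ⇒ P₂ = P₁ (V₁/V₂)^γ.
P₂ = 4.71 × 9.02^(1.3) = 82.18 atm.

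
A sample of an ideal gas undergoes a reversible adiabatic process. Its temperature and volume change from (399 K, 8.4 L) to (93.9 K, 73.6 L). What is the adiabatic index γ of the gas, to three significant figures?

TV^(γ−1) = const ⇒ γ − 1 = ln(T₂/T₁) / ln(V₁/V₂).
γ = 1 + ln(93.9/399) / ln(8.4/73.6) = 1.667.

γ ≈ 1.67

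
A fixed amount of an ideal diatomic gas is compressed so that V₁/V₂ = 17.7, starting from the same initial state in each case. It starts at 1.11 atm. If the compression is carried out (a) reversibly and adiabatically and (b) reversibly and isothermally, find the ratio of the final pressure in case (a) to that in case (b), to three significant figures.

P_adiabatic / P_isothermal ≈ 3.16

For a diatomic ideal gas γ = 7/5.
Isothermal: P_b = P₁(V₁/V₂) = 1.11×17.7.
Adiabatic: P_a = P₁(V₁/V₂)^γ = 1.11×17.7^(7/5).
P_a/P_b = (V₁/V₂)^(γ−1) = 17.7^(2/5) = 3.156.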